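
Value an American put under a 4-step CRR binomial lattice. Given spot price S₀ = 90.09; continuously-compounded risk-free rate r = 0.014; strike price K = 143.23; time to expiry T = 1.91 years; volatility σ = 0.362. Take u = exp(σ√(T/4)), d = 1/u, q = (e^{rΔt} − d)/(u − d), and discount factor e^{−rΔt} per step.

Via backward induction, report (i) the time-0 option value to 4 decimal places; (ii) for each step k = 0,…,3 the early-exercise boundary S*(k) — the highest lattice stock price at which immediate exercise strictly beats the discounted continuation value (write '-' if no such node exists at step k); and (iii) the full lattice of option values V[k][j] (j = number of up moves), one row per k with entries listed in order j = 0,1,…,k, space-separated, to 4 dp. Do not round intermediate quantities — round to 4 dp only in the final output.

params: Δt=0.47750 u=1.28421 d=0.77869 q=0.45106 e^(-rΔt)=0.99334
t_4 payoffs: 110.1072 88.6037 53.1400 0.0000 0.0000
t_3: node(3,0) S=42.5367 payoff=100.6933 vs cont=99.7390 → 100.6933 [stop]  node(3,1) S=70.1519 payoff=73.0781 vs cont=72.1238 → 73.0781 [stop]  node(3,2) S=115.6949 payoff=27.5351 vs cont=28.9766 → 28.9766 [wait]  node(3,3) S=190.8046 payoff=0.0000 vs cont=0.0000 → 0.0000 [wait]  ⇒ S*(3)=70.1519
t_2: node(2,0) S=54.6263 payoff=88.6037 vs cont=87.6494 → 88.6037 [stop]  node(2,1) S=90.0900 payoff=53.1400 vs cont=52.8315 → 53.1400 [stop]  node(2,2) S=148.5770 payoff=0.0000 vs cont=15.8005 → 15.8005 [wait]  ⇒ S*(2)=90.0900
t_1: node(1,0) S=70.1519 payoff=73.0781 vs cont=72.1238 → 73.0781 [stop]  node(1,1) S=115.6949 payoff=27.5351 vs cont=36.0560 → 36.0560 [wait]  ⇒ S*(1)=70.1519
t_0: node(0,0) S=90.0900 payoff=53.1400 vs cont=56.0035 → 56.0035 [wait]  ⇒ S*(0)=-

price = 56.0035
boundary = - 70.1519 90.0900 70.1519
tree:
56.0035
73.0781 36.0560
88.6037 53.1400 15.8005
100.6933 73.0781 28.9766 0.0000
110.1072 88.6037 53.1400 0.0000 0.0000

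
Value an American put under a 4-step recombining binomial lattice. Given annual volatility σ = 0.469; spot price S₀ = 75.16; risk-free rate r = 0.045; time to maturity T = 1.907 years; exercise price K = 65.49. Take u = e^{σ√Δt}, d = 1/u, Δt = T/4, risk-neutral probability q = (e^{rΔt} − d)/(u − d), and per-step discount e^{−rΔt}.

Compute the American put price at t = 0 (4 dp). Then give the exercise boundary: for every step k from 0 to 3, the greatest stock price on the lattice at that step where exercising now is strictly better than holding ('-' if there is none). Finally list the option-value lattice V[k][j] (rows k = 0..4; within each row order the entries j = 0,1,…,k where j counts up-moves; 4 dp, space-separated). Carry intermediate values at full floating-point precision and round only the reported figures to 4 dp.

price = 11.0729
boundary = - - 39.3288 28.4494
tree:
11.0729
17.3421 4.0226
26.1612 7.5086 0.0000
37.0406 14.0155 0.0000 0.0000
44.9105 26.1612 0.0000 0.0000 0.0000

Δt=0.47675, u=1.38241, d=0.72337, q=0.45265, disc=e^(-rΔt)=0.97877
k=4 terminal: V=max(K-S,0) → 44.9105 26.1612 0.0000 0.0000 0.0000
k=3: j=0 S=28.4494 intr=37.0406 cont=35.6506 V=37.0406[EX]; j=1 S=54.3687 intr=11.1213 cont=14.0155 V=14.0155[hold]; j=2 S=103.9022 intr=0.0000 cont=0.0000 V=0.0000[hold]; j=3 S=198.5640 intr=0.0000 cont=0.0000 V=0.0000[hold]  S*(3)=28.4494
k=2: j=0 S=39.3288 intr=26.1612 cont=26.0534 V=26.1612[EX]; j=1 S=75.1600 intr=0.0000 cont=7.5086 V=7.5086[hold]; j=2 S=143.6358 intr=0.0000 cont=0.0000 V=0.0000[hold]  S*(2)=39.3288
k=1: j=0 S=54.3687 intr=11.1213 cont=17.3421 V=17.3421[hold]; j=1 S=103.9022 intr=0.0000 cont=4.0226 V=4.0226[hold]  S*(1)=-
k=0: j=0 S=75.1600 intr=0.0000 cont=11.0729 V=11.0729[hold]  S*(0)=-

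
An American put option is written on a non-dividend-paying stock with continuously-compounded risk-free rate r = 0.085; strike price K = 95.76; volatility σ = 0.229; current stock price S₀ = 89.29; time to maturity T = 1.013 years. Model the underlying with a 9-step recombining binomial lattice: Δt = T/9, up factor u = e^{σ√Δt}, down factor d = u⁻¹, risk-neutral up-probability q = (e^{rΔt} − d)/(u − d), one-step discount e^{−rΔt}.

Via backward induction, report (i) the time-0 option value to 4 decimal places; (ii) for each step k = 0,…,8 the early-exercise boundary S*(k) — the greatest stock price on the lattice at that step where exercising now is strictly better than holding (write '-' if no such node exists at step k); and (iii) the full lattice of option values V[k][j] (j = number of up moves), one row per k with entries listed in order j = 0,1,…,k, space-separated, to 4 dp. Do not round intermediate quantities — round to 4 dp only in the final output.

price = 8.8851
boundary = - - 76.5722 82.6869 76.5722 82.6869 76.5722 82.6869 89.2900
tree:
8.8851
13.2647 5.3608
19.1878 8.5205 2.7997
24.8504 13.0731 4.8444 1.1305
30.0942 19.1878 8.1198 2.1768 0.2709
34.9503 24.8504 13.0731 4.0998 0.5989 0.0000
39.4472 30.0942 19.1878 7.4885 1.3239 0.0000 0.0000
43.6116 34.9503 24.8504 13.0731 2.9267 0.0000 0.0000 0.0000
47.4680 39.4472 30.0942 19.1878 6.4700 0.0000 0.0000 0.0000 0.0000
51.0392 43.6116 34.9503 24.8504 13.0731 0.0000 0.0000 0.0000 0.0000 0.0000

Δt=0.11256, u=1.07986, d=0.92605, q=0.54330, disc=e^(-rΔt)=0.99048
k=9 terminal: V=max(K-S,0) → 51.0392 43.6116 34.9503 24.8504 13.0731 0.0000 0.0000 0.0000 0.0000 0.0000
k=8: j=0 S=48.2920 intr=47.4680 cont=46.5562 V=47.4680[EX]; j=1 S=56.3128 intr=39.4472 cont=38.5354 V=39.4472[EX]; j=2 S=65.6658 intr=30.0942 cont=29.1824 V=30.0942[EX]; j=3 S=76.5722 intr=19.1878 cont=18.2760 V=19.1878[EX]; j=4 S=89.2900 intr=6.4700 cont=5.9136 V=6.4700[EX]; j=5 S=104.1201 intr=0.0000 cont=0.0000 V=0.0000[hold]; j=6 S=121.4134 intr=0.0000 cont=0.0000 V=0.0000[hold]; j=7 S=141.5789 intr=0.0000 cont=0.0000 V=0.0000[hold]; j=8 S=165.0936 intr=0.0000 cont=0.0000 V=0.0000[hold]  S*(8)=89.2900
k=7: j=0 S=52.1484 intr=43.6116 cont=42.6998 V=43.6116[EX]; j=1 S=60.8097 intr=34.9503 cont=34.0385 V=34.9503[EX]; j=2 S=70.9096 intr=24.8504 cont=23.9386 V=24.8504[EX]; j=3 S=82.6869 intr=13.0731 cont=12.1613 V=13.0731[EX]; j=4 S=96.4204 intr=0.0000 cont=2.9267 V=2.9267[hold]; j=5 S=112.4348 intr=0.0000 cont=0.0000 V=0.0000[hold]; j=6 S=131.1090 intr=0.0000 cont=0.0000 V=0.0000[hold]; j=7 S=152.8848 intr=0.0000 cont=0.0000 V=0.0000[hold]  S*(7)=82.6869
k=6: j=0 S=56.3128 intr=39.4472 cont=38.5354 V=39.4472[EX]; j=1 S=65.6658 intr=30.0942 cont=29.1824 V=30.0942[EX]; j=2 S=76.5722 intr=19.1878 cont=18.2760 V=19.1878[EX]; j=3 S=89.2900 intr=6.4700 cont=7.4885 V=7.4885[hold]; j=4 S=104.1201 intr=0.0000 cont=1.3239 V=1.3239[hold]; j=5 S=121.4134 intr=0.0000 cont=0.0000 V=0.0000[hold]; j=6 S=141.5789 intr=0.0000 cont=0.0000 V=0.0000[hold]  S*(6)=76.5722
k=5: j=0 S=60.8097 intr=34.9503 cont=34.0385 V=34.9503[EX]; j=1 S=70.9096 intr=24.8504 cont=23.9386 V=24.8504[EX]; j=2 S=82.6869 intr=13.0731 cont=12.7094 V=13.0731[EX]; j=3 S=96.4204 intr=0.0000 cont=4.0998 V=4.0998[hold]; j=4 S=112.4348 intr=0.0000 cont=0.5989 V=0.5989[hold]; j=5 S=131.1090 intr=0.0000 cont=0.0000 V=0.0000[hold]  S*(5)=82.6869
k=4: j=0 S=65.6658 intr=30.0942 cont=29.1824 V=30.0942[EX]; j=1 S=76.5722 intr=19.1878 cont=18.2760 V=19.1878[EX]; j=2 S=89.2900 intr=6.4700 cont=8.1198 V=8.1198[hold]; j=3 S=104.1201 intr=0.0000 cont=2.1768 V=2.1768[hold]; j=4 S=121.4134 intr=0.0000 cont=0.2709 V=0.2709[hold]  S*(4)=76.5722
k=3: j=0 S=70.9096 intr=24.8504 cont=23.9386 V=24.8504[EX]; j=1 S=82.6869 intr=13.0731 cont=13.0491 V=13.0731[EX]; j=2 S=96.4204 intr=0.0000 cont=4.8444 V=4.8444[hold]; j=3 S=112.4348 intr=0.0000 cont=1.1305 V=1.1305[hold]  S*(3)=82.6869
k=2: j=0 S=76.5722 intr=19.1878 cont=18.2760 V=19.1878[EX]; j=1 S=89.2900 intr=6.4700 cont=8.5205 V=8.5205[hold]; j=2 S=104.1201 intr=0.0000 cont=2.7997 V=2.7997[hold]  S*(2)=76.5722
k=1: j=0 S=82.6869 intr=13.0731 cont=13.2647 V=13.2647[hold]; j=1 S=96.4204 intr=0.0000 cont=5.3608 V=5.3608[hold]  S*(1)=-
k=0: j=0 S=89.2900 intr=6.4700 cont=8.8851 V=8.8851[hold]  S*(0)=-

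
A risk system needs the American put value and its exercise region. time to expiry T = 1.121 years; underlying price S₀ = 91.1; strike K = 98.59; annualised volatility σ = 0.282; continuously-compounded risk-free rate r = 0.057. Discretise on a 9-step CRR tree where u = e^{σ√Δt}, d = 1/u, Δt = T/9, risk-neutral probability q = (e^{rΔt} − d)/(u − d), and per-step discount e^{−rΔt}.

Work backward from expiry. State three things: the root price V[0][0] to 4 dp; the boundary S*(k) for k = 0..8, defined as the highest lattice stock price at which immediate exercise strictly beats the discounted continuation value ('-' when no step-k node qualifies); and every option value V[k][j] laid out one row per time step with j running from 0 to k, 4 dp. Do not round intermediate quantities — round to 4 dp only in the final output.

price = 12.5858
boundary = - - 74.6573 67.5849 74.6573 67.5849 74.6573 82.4699 74.6573
tree:
12.5858
17.6372 7.9249
23.9327 11.8557 4.2720
31.0051 17.1666 6.9363 1.7806
37.4076 23.9327 10.9280 3.2114 0.4356
43.2036 31.0051 16.5730 5.6757 0.8968 0.0000
48.4505 37.4076 23.9327 9.7577 1.8466 0.0000 0.0000
53.2003 43.2036 31.0051 16.1201 3.8023 0.0000 0.0000 0.0000
57.5002 48.4505 37.4076 23.9327 7.8290 0.0000 0.0000 0.0000 0.0000
61.3927 53.2003 43.2036 31.0051 16.1201 0.0000 0.0000 0.0000 0.0000 0.0000

Δt=0.12456  u=1.10465  d=0.90527  q=0.51088  discount=0.99293
step 9 (expiry): payoffs max(K−S,0) = 61.3927 53.2003 43.2036 31.0051 16.1201 0.0000 0.0000 0.0000 0.0000 0.0000
step 8: (k=8,j=0): S=41.0898, (K−S)⁺=57.5002, hold=56.8027 ⇒ V=57.5002 exercise | (k=8,j=1): S=50.1395, (K−S)⁺=48.4505, hold=47.7530 ⇒ V=48.4505 exercise | (k=8,j=2): S=61.1824, (K−S)⁺=37.4076, hold=36.7101 ⇒ V=37.4076 exercise | (k=8,j=3): S=74.6573, (K−S)⁺=23.9327, hold=23.2352 ⇒ V=23.9327 exercise | (k=8,j=4): S=91.1000, (K−S)⁺=7.4900, hold=7.8290 ⇒ V=7.8290 continue | (k=8,j=5): S=111.1641, (K−S)⁺=0.0000, hold=0.0000 ⇒ V=0.0000 continue | (k=8,j=6): S=135.6471, (K−S)⁺=0.0000, hold=0.0000 ⇒ V=0.0000 continue | (k=8,j=7): S=165.5223, (K−S)⁺=0.0000, hold=0.0000 ⇒ V=0.0000 continue | (k=8,j=8): S=201.9772, (K−S)⁺=0.0000, hold=0.0000 ⇒ V=0.0000 continue  boundary S*=74.6573
step 7: (k=7,j=0): S=45.3897, (K−S)⁺=53.2003, hold=52.5028 ⇒ V=53.2003 exercise | (k=7,j=1): S=55.3864, (K−S)⁺=43.2036, hold=42.5061 ⇒ V=43.2036 exercise | (k=7,j=2): S=67.5849, (K−S)⁺=31.0051, hold=30.3077 ⇒ V=31.0051 exercise | (k=7,j=3): S=82.4699, (K−S)⁺=16.1201, hold=15.5946 ⇒ V=16.1201 exercise | (k=7,j=4): S=100.6332, (K−S)⁺=0.0000, hold=3.8023 ⇒ V=3.8023 continue | (k=7,j=5): S=122.7969, (K−S)⁺=0.0000, hold=0.0000 ⇒ V=0.0000 continue | (k=7,j=6): S=149.8419, (K−S)⁺=0.0000, hold=0.0000 ⇒ V=0.0000 continue | (k=7,j=7): S=182.8435, (K−S)⁺=0.0000, hold=0.0000 ⇒ V=0.0000 continue  boundary S*=82.4699
step 6: (k=6,j=0): S=50.1395, (K−S)⁺=48.4505, hold=47.7530 ⇒ V=48.4505 exercise | (k=6,j=1): S=61.1824, (K−S)⁺=37.4076, hold=36.7101 ⇒ V=37.4076 exercise | (k=6,j=2): S=74.6573, (K−S)⁺=23.9327, hold=23.2352 ⇒ V=23.9327 exercise | (k=6,j=3): S=91.1000, (K−S)⁺=7.4900, hold=9.7577 ⇒ V=9.7577 continue | (k=6,j=4): S=111.1641, (K−S)⁺=0.0000, hold=1.8466 ⇒ V=1.8466 continue | (k=6,j=5): S=135.6471, (K−S)⁺=0.0000, hold=0.0000 ⇒ V=0.0000 continue | (k=6,j=6): S=165.5223, (K−S)⁺=0.0000, hold=0.0000 ⇒ V=0.0000 continue  boundary S*=74.6573
step 5: (k=5,j=0): S=55.3864, (K−S)⁺=43.2036, hold=42.5061 ⇒ V=43.2036 exercise | (k=5,j=1): S=67.5849, (K−S)⁺=31.0051, hold=30.3077 ⇒ V=31.0051 exercise | (k=5,j=2): S=82.4699, (K−S)⁺=16.1201, hold=16.5730 ⇒ V=16.5730 continue | (k=5,j=3): S=100.6332, (K−S)⁺=0.0000, hold=5.6757 ⇒ V=5.6757 continue | (k=5,j=4): S=122.7969, (K−S)⁺=0.0000, hold=0.8968 ⇒ V=0.8968 continue | (k=5,j=5): S=149.8419, (K−S)⁺=0.0000, hold=0.0000 ⇒ V=0.0000 continue  boundary S*=67.5849
step 4: (k=4,j=0): S=61.1824, (K−S)⁺=37.4076, hold=36.7101 ⇒ V=37.4076 exercise | (k=4,j=1): S=74.6573, (K−S)⁺=23.9327, hold=23.4649 ⇒ V=23.9327 exercise | (k=4,j=2): S=91.1000, (K−S)⁺=7.4900, hold=10.9280 ⇒ V=10.9280 continue | (k=4,j=3): S=111.1641, (K−S)⁺=0.0000, hold=3.2114 ⇒ V=3.2114 continue | (k=4,j=4): S=135.6471, (K−S)⁺=0.0000, hold=0.4356 ⇒ V=0.4356 continue  boundary S*=74.6573
step 3: (k=3,j=0): S=67.5849, (K−S)⁺=31.0051, hold=30.3077 ⇒ V=31.0051 exercise | (k=3,j=1): S=82.4699, (K−S)⁺=16.1201, hold=17.1666 ⇒ V=17.1666 continue | (k=3,j=2): S=100.6332, (K−S)⁺=0.0000, hold=6.9363 ⇒ V=6.9363 continue | (k=3,j=3): S=122.7969, (K−S)⁺=0.0000, hold=1.7806 ⇒ V=1.7806 continue  boundary S*=67.5849
step 2: (k=2,j=0): S=74.6573, (K−S)⁺=23.9327, hold=23.7660 ⇒ V=23.9327 exercise | (k=2,j=1): S=91.1000, (K−S)⁺=7.4900, hold=11.8557 ⇒ V=11.8557 continue | (k=2,j=2): S=111.1641, (K−S)⁺=0.0000, hold=4.2720 ⇒ V=4.2720 continue  boundary S*=74.6573
step 1: (k=1,j=0): S=82.4699, (K−S)⁺=16.1201, hold=17.6372 ⇒ V=17.6372 continue | (k=1,j=1): S=100.6332, (K−S)⁺=0.0000, hold=7.9249 ⇒ V=7.9249 continue  boundary S*=-
step 0: (k=0,j=0): S=91.1000, (K−S)⁺=7.4900, hold=12.5858 ⇒ V=12.5858 continue  boundary S*=-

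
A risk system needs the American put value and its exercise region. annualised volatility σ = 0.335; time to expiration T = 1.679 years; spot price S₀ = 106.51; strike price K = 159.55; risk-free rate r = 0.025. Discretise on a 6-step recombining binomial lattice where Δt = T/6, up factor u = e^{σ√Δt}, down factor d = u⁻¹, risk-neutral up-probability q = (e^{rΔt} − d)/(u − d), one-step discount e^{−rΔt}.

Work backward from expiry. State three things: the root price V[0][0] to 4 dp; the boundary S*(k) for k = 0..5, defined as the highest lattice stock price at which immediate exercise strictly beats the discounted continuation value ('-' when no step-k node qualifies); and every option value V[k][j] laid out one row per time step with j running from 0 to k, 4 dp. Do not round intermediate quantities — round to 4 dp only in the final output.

params: Δt=0.27983 u=1.19388 d=0.83760 q=0.47552 e^(-rΔt)=0.99303
t_6 payoffs: 122.7697 107.1247 84.8251 53.0400 7.7348 0.0000 0.0000
t_5: node(5,0) S=43.9115 payoff=115.6385 vs cont=114.5262 → 115.6385 [stop]  node(5,1) S=62.5897 payoff=96.9603 vs cont=95.8480 → 96.9603 [stop]  node(5,2) S=89.2130 payoff=70.3370 vs cont=69.2248 → 70.3370 [stop]  node(5,3) S=127.1607 payoff=32.3893 vs cont=31.2770 → 32.3893 [stop]  node(5,4) S=181.2499 payoff=0.0000 vs cont=4.0285 → 4.0285 [wait]  node(5,5) S=258.3465 payoff=0.0000 vs cont=0.0000 → 0.0000 [wait]  ⇒ S*(5)=127.1607
t_4: node(4,0) S=52.4253 payoff=107.1247 vs cont=106.0124 → 107.1247 [stop]  node(4,1) S=74.7249 payoff=84.8251 vs cont=83.7128 → 84.8251 [stop]  node(4,2) S=106.5100 payoff=53.0400 vs cont=51.9277 → 53.0400 [stop]  node(4,3) S=151.8152 payoff=7.7348 vs cont=18.7715 → 18.7715 [wait]  node(4,4) S=216.3915 payoff=0.0000 vs cont=2.0981 → 2.0981 [wait]  ⇒ S*(4)=106.5100
t_3: node(3,0) S=62.5897 payoff=96.9603 vs cont=95.8480 → 96.9603 [stop]  node(3,1) S=89.2130 payoff=70.3370 vs cont=69.2248 → 70.3370 [stop]  node(3,2) S=127.1607 payoff=32.3893 vs cont=36.4886 → 36.4886 [wait]  node(3,3) S=181.2499 payoff=0.0000 vs cont=10.7674 → 10.7674 [wait]  ⇒ S*(3)=89.2130
t_2: node(2,0) S=74.7249 payoff=84.8251 vs cont=83.7128 → 84.8251 [stop]  node(2,1) S=106.5100 payoff=53.0400 vs cont=53.8634 → 53.8634 [wait]  node(2,2) S=151.8152 payoff=7.7348 vs cont=24.0886 → 24.0886 [wait]  ⇒ S*(2)=74.7249
t_1: node(1,0) S=89.2130 payoff=70.3370 vs cont=69.6136 → 70.3370 [stop]  node(1,1) S=127.1607 payoff=32.3893 vs cont=39.4282 → 39.4282 [wait]  ⇒ S*(1)=89.2130
t_0: node(0,0) S=106.5100 payoff=53.0400 vs cont=55.2515 → 55.2515 [wait]  ⇒ S*(0)=-

price = 55.2515
boundary = - 89.2130 74.7249 89.2130 106.5100 127.1607
tree:
55.2515
70.3370 39.4282
84.8251 53.8634 24.0886
96.9603 70.3370 36.4886 10.7674
107.1247 84.8251 53.0400 18.7715 2.0981
115.6385 96.9603 70.3370 32.3893 4.0285 0.0000
122.7697 107.1247 84.8251 53.0400 7.7348 0.0000 0.0000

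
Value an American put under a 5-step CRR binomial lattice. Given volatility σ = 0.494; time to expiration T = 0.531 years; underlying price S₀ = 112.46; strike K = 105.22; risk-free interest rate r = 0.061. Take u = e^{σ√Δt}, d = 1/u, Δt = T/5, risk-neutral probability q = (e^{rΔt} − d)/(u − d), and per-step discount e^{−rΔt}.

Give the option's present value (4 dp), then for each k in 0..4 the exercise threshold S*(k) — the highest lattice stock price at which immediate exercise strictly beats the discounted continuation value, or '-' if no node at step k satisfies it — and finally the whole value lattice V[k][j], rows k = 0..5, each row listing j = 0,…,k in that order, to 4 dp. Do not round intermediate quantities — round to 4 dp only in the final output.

price = 11.4089
boundary = - - - 69.3828 81.5018
tree:
11.4089
17.3338 5.1432
25.4751 8.7467 1.3081
35.8372 14.5916 2.5316 0.0000
46.1542 23.7182 4.8996 0.0000 0.0000
54.9371 35.8372 9.4824 0.0000 0.0000 0.0000

params: Δt=0.10620 u=1.17467 d=0.85130 q=0.47994 e^(-rΔt)=0.99354
t_5 payoffs: 54.9371 35.8372 9.4824 0.0000 0.0000 0.0000
t_4: node(4,0) S=59.0658 payoff=46.1542 vs cont=45.4748 → 46.1542 [stop]  node(4,1) S=81.5018 payoff=23.7182 vs cont=23.0388 → 23.7182 [stop]  node(4,2) S=112.4600 payoff=0.0000 vs cont=4.8996 → 4.8996 [wait]  node(4,3) S=155.1776 payoff=0.0000 vs cont=0.0000 → 0.0000 [wait]  node(4,4) S=214.1214 payoff=0.0000 vs cont=0.0000 → 0.0000 [wait]  ⇒ S*(4)=81.5018
t_3: node(3,0) S=69.3828 payoff=35.8372 vs cont=35.1578 → 35.8372 [stop]  node(3,1) S=95.7376 payoff=9.4824 vs cont=14.5916 → 14.5916 [wait]  node(3,2) S=132.1033 payoff=0.0000 vs cont=2.5316 → 2.5316 [wait]  node(3,3) S=182.2823 payoff=0.0000 vs cont=0.0000 → 0.0000 [wait]  ⇒ S*(3)=69.3828
t_2: node(2,0) S=81.5018 payoff=23.7182 vs cont=25.4751 → 25.4751 [wait]  node(2,1) S=112.4600 payoff=0.0000 vs cont=8.7467 → 8.7467 [wait]  node(2,2) S=155.1776 payoff=0.0000 vs cont=1.3081 → 1.3081 [wait]  ⇒ S*(2)=-
t_1: node(1,0) S=95.7376 payoff=9.4824 vs cont=17.3338 → 17.3338 [wait]  node(1,1) S=132.1033 payoff=0.0000 vs cont=5.1432 → 5.1432 [wait]  ⇒ S*(1)=-
t_0: node(0,0) S=112.4600 payoff=0.0000 vs cont=11.4089 → 11.4089 [wait]  ⇒ S*(0)=-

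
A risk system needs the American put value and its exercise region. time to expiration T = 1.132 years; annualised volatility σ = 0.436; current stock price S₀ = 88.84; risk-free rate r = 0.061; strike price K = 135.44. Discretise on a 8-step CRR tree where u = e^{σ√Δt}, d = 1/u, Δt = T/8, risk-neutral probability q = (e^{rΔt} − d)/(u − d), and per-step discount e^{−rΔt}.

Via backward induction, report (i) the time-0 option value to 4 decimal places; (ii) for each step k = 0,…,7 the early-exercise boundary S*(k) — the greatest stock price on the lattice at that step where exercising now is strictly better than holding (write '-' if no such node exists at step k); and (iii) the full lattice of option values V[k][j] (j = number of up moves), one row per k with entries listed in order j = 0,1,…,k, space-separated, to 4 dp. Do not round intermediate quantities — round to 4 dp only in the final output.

Δt=0.14150  u=1.17822  d=0.84874  q=0.48540  discount=0.99141
step 8 (expiry): payoffs max(K−S,0) = 111.5186 102.2320 89.3403 71.4440 46.6000 12.1113 0.0000 0.0000 0.0000
step 7: (k=7,j=0): S=28.1848, (K−S)⁺=107.2552, hold=106.0912 ⇒ V=107.2552 exercise | (k=7,j=1): S=39.1264, (K−S)⁺=96.3136, hold=95.1496 ⇒ V=96.3136 exercise | (k=7,j=2): S=54.3157, (K−S)⁺=81.1243, hold=79.9603 ⇒ V=81.1243 exercise | (k=7,j=3): S=75.4016, (K−S)⁺=60.0384, hold=58.8743 ⇒ V=60.0384 exercise | (k=7,j=4): S=104.6734, (K−S)⁺=30.7666, hold=29.6026 ⇒ V=30.7666 exercise | (k=7,j=5): S=145.3087, (K−S)⁺=0.0000, hold=6.1789 ⇒ V=6.1789 continue | (k=7,j=6): S=201.7192, (K−S)⁺=0.0000, hold=0.0000 ⇒ V=0.0000 continue | (k=7,j=7): S=280.0287, (K−S)⁺=0.0000, hold=0.0000 ⇒ V=0.0000 continue  boundary S*=104.6734
step 6: (k=6,j=0): S=33.2080, (K−S)⁺=102.2320, hold=101.0680 ⇒ V=102.2320 exercise | (k=6,j=1): S=46.0997, (K−S)⁺=89.3403, hold=88.1763 ⇒ V=89.3403 exercise | (k=6,j=2): S=63.9960, (K−S)⁺=71.4440, hold=70.2799 ⇒ V=71.4440 exercise | (k=6,j=3): S=88.8400, (K−S)⁺=46.6000, hold=45.4360 ⇒ V=46.6000 exercise | (k=6,j=4): S=123.3287, (K−S)⁺=12.1113, hold=18.6699 ⇒ V=18.6699 continue | (k=6,j=5): S=171.2062, (K−S)⁺=0.0000, hold=3.1524 ⇒ V=3.1524 continue | (k=6,j=6): S=237.6703, (K−S)⁺=0.0000, hold=0.0000 ⇒ V=0.0000 continue  boundary S*=88.8400
step 5: (k=5,j=0): S=39.1264, (K−S)⁺=96.3136, hold=95.1496 ⇒ V=96.3136 exercise | (k=5,j=1): S=54.3157, (K−S)⁺=81.1243, hold=79.9603 ⇒ V=81.1243 exercise | (k=5,j=2): S=75.4016, (K−S)⁺=60.0384, hold=58.8743 ⇒ V=60.0384 exercise | (k=5,j=3): S=104.6734, (K−S)⁺=30.7666, hold=32.7588 ⇒ V=32.7588 continue | (k=5,j=4): S=145.3087, (K−S)⁺=0.0000, hold=11.0420 ⇒ V=11.0420 continue | (k=5,j=5): S=201.7192, (K−S)⁺=0.0000, hold=1.6083 ⇒ V=1.6083 continue  boundary S*=75.4016
step 4: (k=4,j=0): S=46.0997, (K−S)⁺=89.3403, hold=88.1763 ⇒ V=89.3403 exercise | (k=4,j=1): S=63.9960, (K−S)⁺=71.4440, hold=70.2799 ⇒ V=71.4440 exercise | (k=4,j=2): S=88.8400, (K−S)⁺=46.6000, hold=46.3947 ⇒ V=46.6000 exercise | (k=4,j=3): S=123.3287, (K−S)⁺=12.1113, hold=22.0265 ⇒ V=22.0265 continue | (k=4,j=4): S=171.2062, (K−S)⁺=0.0000, hold=6.4073 ⇒ V=6.4073 continue  boundary S*=88.8400
step 3: (k=3,j=0): S=54.3157, (K−S)⁺=81.1243, hold=79.9603 ⇒ V=81.1243 exercise | (k=3,j=1): S=75.4016, (K−S)⁺=60.0384, hold=58.8743 ⇒ V=60.0384 exercise | (k=3,j=2): S=104.6734, (K−S)⁺=30.7666, hold=34.3740 ⇒ V=34.3740 continue | (k=3,j=3): S=145.3087, (K−S)⁺=0.0000, hold=14.3208 ⇒ V=14.3208 continue  boundary S*=75.4016
step 2: (k=2,j=0): S=63.9960, (K−S)⁺=71.4440, hold=70.2799 ⇒ V=71.4440 exercise | (k=2,j=1): S=88.8400, (K−S)⁺=46.6000, hold=47.1720 ⇒ V=47.1720 continue | (k=2,j=2): S=123.3287, (K−S)⁺=12.1113, hold=24.4284 ⇒ V=24.4284 continue  boundary S*=63.9960
step 1: (k=1,j=0): S=75.4016, (K−S)⁺=60.0384, hold=59.1496 ⇒ V=60.0384 exercise | (k=1,j=1): S=104.6734, (K−S)⁺=30.7666, hold=35.8217 ⇒ V=35.8217 continue  boundary S*=75.4016
step 0: (k=0,j=0): S=88.8400, (K−S)⁺=46.6000, hold=47.8686 ⇒ V=47.8686 continue  boundary S*=-

price = 47.8686
boundary = - 75.4016 63.9960 75.4016 88.8400 75.4016 88.8400 104.6734
tree:
47.8686
60.0384 35.8217
71.4440 47.1720 24.4284
81.1243 60.0384 34.3740 14.3208
89.3403 71.4440 46.6000 22.0265 6.4073
96.3136 81.1243 60.0384 32.7588 11.0420 1.6083
102.2320 89.3403 71.4440 46.6000 18.6699 3.1524 0.0000
107.2552 96.3136 81.1243 60.0384 30.7666 6.1789 0.0000 0.0000
111.5186 102.2320 89.3403 71.4440 46.6000 12.1113 0.0000 0.0000 0.0000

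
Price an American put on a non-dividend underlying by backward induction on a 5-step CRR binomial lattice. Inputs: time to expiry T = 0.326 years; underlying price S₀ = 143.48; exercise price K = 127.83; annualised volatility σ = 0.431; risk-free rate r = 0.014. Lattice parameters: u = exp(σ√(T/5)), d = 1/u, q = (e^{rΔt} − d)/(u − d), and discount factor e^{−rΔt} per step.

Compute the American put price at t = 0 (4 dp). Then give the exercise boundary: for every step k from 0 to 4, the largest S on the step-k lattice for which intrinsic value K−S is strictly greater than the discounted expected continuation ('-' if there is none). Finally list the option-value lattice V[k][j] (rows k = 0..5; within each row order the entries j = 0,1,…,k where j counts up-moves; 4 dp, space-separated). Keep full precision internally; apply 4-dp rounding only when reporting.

price = 6.1671
boundary = - - - 103.1348 92.3868
tree:
6.1671
10.1136 1.8458
16.1275 3.5301 0.0000
24.6952 6.7514 0.0000 0.0000
35.4432 12.9123 0.0000 0.0000 0.0000
45.0711 24.6952 0.0000 0.0000 0.0000 0.0000

params: Δt=0.06520 u=1.11634 d=0.89579 q=0.47666 e^(-rΔt)=0.99909
t_5 payoffs: 45.0711 24.6952 0.0000 0.0000 0.0000 0.0000
t_4: node(4,0) S=92.3868 payoff=35.4432 vs cont=35.3265 → 35.4432 [stop]  node(4,1) S=115.1332 payoff=12.6968 vs cont=12.9123 → 12.9123 [wait]  node(4,2) S=143.4800 payoff=0.0000 vs cont=0.0000 → 0.0000 [wait]  node(4,3) S=178.8060 payoff=0.0000 vs cont=0.0000 → 0.0000 [wait]  node(4,4) S=222.8295 payoff=0.0000 vs cont=0.0000 → 0.0000 [wait]  ⇒ S*(4)=92.3868
t_3: node(3,0) S=103.1348 payoff=24.6952 vs cont=24.6812 → 24.6952 [stop]  node(3,1) S=128.5275 payoff=0.0000 vs cont=6.7514 → 6.7514 [wait]  node(3,2) S=160.1720 payoff=0.0000 vs cont=0.0000 → 0.0000 [wait]  node(3,3) S=199.6077 payoff=0.0000 vs cont=0.0000 → 0.0000 [wait]  ⇒ S*(3)=103.1348
t_2: node(2,0) S=115.1332 payoff=12.6968 vs cont=16.1275 → 16.1275 [wait]  node(2,1) S=143.4800 payoff=0.0000 vs cont=3.5301 → 3.5301 [wait]  node(2,2) S=178.8060 payoff=0.0000 vs cont=0.0000 → 0.0000 [wait]  ⇒ S*(2)=-
t_1: node(1,0) S=128.5275 payoff=0.0000 vs cont=10.1136 → 10.1136 [wait]  node(1,1) S=160.1720 payoff=0.0000 vs cont=1.8458 → 1.8458 [wait]  ⇒ S*(1)=-
t_0: node(0,0) S=143.4800 payoff=0.0000 vs cont=6.1671 → 6.1671 [wait]  ⇒ S*(0)=-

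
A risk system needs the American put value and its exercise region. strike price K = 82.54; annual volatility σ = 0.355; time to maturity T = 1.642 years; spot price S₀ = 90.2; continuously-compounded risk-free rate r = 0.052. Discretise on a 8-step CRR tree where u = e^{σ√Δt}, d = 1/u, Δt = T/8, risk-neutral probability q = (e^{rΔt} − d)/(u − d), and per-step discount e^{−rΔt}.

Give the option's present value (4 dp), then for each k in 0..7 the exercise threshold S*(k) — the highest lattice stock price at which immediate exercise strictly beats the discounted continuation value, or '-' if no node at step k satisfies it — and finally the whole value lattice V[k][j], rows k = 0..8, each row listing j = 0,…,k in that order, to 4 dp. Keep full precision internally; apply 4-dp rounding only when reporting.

Δt=0.20525, u=1.17449, d=0.85144, q=0.49309, disc=e^(-rΔt)=0.98938
k=8 terminal: V=max(K-S,0) → 57.6272 48.1748 35.1361 17.1501 0.0000 0.0000 0.0000 0.0000 0.0000
k=7: j=0 S=29.2597 intr=53.2803 cont=52.4040 V=53.2803[EX]; j=1 S=40.3614 intr=42.1786 cont=41.3023 V=42.1786[EX]; j=2 S=55.6753 intr=26.8647 cont=25.9885 V=26.8647[EX]; j=3 S=76.7995 intr=5.7405 cont=8.6012 V=8.6012[hold]; j=4 S=105.9387 intr=0.0000 cont=0.0000 V=0.0000[hold]; j=5 S=146.1338 intr=0.0000 cont=0.0000 V=0.0000[hold]; j=6 S=201.5797 intr=0.0000 cont=0.0000 V=0.0000[hold]; j=7 S=278.0628 intr=0.0000 cont=0.0000 V=0.0000[hold]  S*(7)=55.6753
k=6: j=0 S=34.3652 intr=48.1748 cont=47.2986 V=48.1748[EX]; j=1 S=47.4039 intr=35.1361 cont=34.2598 V=35.1361[EX]; j=2 S=65.3899 intr=17.1501 cont=17.6695 V=17.6695[hold]; j=3 S=90.2000 intr=0.0000 cont=4.3137 V=4.3137[hold]; j=4 S=124.4236 intr=0.0000 cont=0.0000 V=0.0000[hold]; j=5 S=171.6322 intr=0.0000 cont=0.0000 V=0.0000[hold]; j=6 S=236.7526 intr=0.0000 cont=0.0000 V=0.0000[hold]  S*(6)=47.4039
k=5: j=0 S=40.3614 intr=42.1786 cont=41.3023 V=42.1786[EX]; j=1 S=55.6753 intr=26.8647 cont=26.2418 V=26.8647[EX]; j=2 S=76.7995 intr=5.7405 cont=10.9662 V=10.9662[hold]; j=3 S=105.9387 intr=0.0000 cont=2.1634 V=2.1634[hold]; j=4 S=146.1338 intr=0.0000 cont=0.0000 V=0.0000[hold]; j=5 S=201.5797 intr=0.0000 cont=0.0000 V=0.0000[hold]  S*(5)=55.6753
k=4: j=0 S=47.4039 intr=35.1361 cont=34.2598 V=35.1361[EX]; j=1 S=65.3899 intr=17.1501 cont=18.8233 V=18.8233[hold]; j=2 S=90.2000 intr=0.0000 cont=6.5553 V=6.5553[hold]; j=3 S=124.4236 intr=0.0000 cont=1.0850 V=1.0850[hold]; j=4 S=171.6322 intr=0.0000 cont=0.0000 V=0.0000[hold]  S*(4)=47.4039
k=3: j=0 S=55.6753 intr=26.8647 cont=26.8047 V=26.8647[EX]; j=1 S=76.7995 intr=5.7405 cont=12.6384 V=12.6384[hold]; j=2 S=105.9387 intr=0.0000 cont=3.8170 V=3.8170[hold]; j=3 S=146.1338 intr=0.0000 cont=0.5442 V=0.5442[hold]  S*(3)=55.6753
k=2: j=0 S=65.3899 intr=17.1501 cont=19.6391 V=19.6391[hold]; j=1 S=90.2000 intr=0.0000 cont=8.2006 V=8.2006[hold]; j=2 S=124.4236 intr=0.0000 cont=2.1798 V=2.1798[hold]  S*(2)=-
k=1: j=0 S=76.7995 intr=5.7405 cont=13.8502 V=13.8502[hold]; j=1 S=105.9387 intr=0.0000 cont=5.1762 V=5.1762[hold]  S*(1)=-
k=0: j=0 S=90.2000 intr=0.0000 cont=9.4715 V=9.4715[hold]  S*(0)=-

price = 9.4715
boundary = - - - 55.6753 47.4039 55.6753 47.4039 55.6753
tree:
9.4715
13.8502 5.1762
19.6391 8.2006 2.1798
26.8647 12.6384 3.8170 0.5442
35.1361 18.8233 6.5553 1.0850 0.0000
42.1786 26.8647 10.9662 2.1634 0.0000 0.0000
48.1748 35.1361 17.6695 4.3137 0.0000 0.0000 0.0000
53.2803 42.1786 26.8647 8.6012 0.0000 0.0000 0.0000 0.0000
57.6272 48.1748 35.1361 17.1501 0.0000 0.0000 0.0000 0.0000 0.0000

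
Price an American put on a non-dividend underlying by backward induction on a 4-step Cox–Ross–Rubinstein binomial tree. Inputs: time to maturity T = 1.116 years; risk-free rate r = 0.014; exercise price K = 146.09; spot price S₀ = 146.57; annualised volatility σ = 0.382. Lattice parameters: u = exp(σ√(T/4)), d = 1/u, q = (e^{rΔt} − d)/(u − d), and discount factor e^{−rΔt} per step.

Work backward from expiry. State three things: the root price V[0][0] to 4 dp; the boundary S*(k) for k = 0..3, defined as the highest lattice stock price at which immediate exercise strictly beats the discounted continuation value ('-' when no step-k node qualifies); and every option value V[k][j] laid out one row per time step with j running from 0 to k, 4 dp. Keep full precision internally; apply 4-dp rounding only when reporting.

Δt=0.27900  u=1.22357  d=0.81728  q=0.45936  discount=0.99610
step 4 (expiry): payoffs max(K−S,0) = 80.6976 48.1892 0.0000 0.0000 0.0000
step 3: (k=3,j=0): S=80.0123, (K−S)⁺=66.0777, hold=65.5082 ⇒ V=66.0777 exercise | (k=3,j=1): S=119.7887, (K−S)⁺=26.3013, hold=25.9515 ⇒ V=26.3013 exercise | (k=3,j=2): S=179.3389, (K−S)⁺=0.0000, hold=0.0000 ⇒ V=0.0000 continue | (k=3,j=3): S=268.4932, (K−S)⁺=0.0000, hold=0.0000 ⇒ V=0.0000 continue  boundary S*=119.7887
step 2: (k=2,j=0): S=97.9008, (K−S)⁺=48.1892, hold=47.6197 ⇒ V=48.1892 exercise | (k=2,j=1): S=146.5700, (K−S)⁺=0.0000, hold=14.1641 ⇒ V=14.1641 continue | (k=2,j=2): S=219.4340, (K−S)⁺=0.0000, hold=0.0000 ⇒ V=0.0000 continue  boundary S*=97.9008
step 1: (k=1,j=0): S=119.7887, (K−S)⁺=26.3013, hold=32.4325 ⇒ V=32.4325 continue | (k=1,j=1): S=179.3389, (K−S)⁺=0.0000, hold=7.6279 ⇒ V=7.6279 continue  boundary S*=-
step 0: (k=0,j=0): S=146.5700, (K−S)⁺=0.0000, hold=20.9562 ⇒ V=20.9562 continue  boundary S*=-

price = 20.9562
boundary = - - 97.9008 119.7887
tree:
20.9562
32.4325 7.6279
48.1892 14.1641 0.0000
66.0777 26.3013 0.0000 0.0000
80.6976 48.1892 0.0000 0.0000 0.0000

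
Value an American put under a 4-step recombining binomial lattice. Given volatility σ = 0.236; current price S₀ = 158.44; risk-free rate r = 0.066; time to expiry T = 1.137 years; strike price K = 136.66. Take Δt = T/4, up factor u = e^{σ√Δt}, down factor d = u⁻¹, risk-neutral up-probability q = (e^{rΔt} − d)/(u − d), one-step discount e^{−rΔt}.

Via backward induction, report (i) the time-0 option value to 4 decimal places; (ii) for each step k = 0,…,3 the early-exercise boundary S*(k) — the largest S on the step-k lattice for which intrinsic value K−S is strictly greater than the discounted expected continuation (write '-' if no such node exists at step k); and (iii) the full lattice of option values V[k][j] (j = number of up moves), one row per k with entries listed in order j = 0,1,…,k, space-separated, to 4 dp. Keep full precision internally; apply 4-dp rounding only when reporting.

price = 4.4556
boundary = - - - 108.6254
tree:
4.4556
8.5068 1.2101
15.7748 2.7020 0.0000
28.0346 6.0329 0.0000 0.0000
40.8774 13.4699 0.0000 0.0000 0.0000

params: Δt=0.28425 u=1.13408 d=0.88177 q=0.54364 e^(-rΔt)=0.98141
t_4 payoffs: 40.8774 13.4699 0.0000 0.0000 0.0000
t_3: node(3,0) S=108.6254 payoff=28.0346 vs cont=25.4947 → 28.0346 [stop]  node(3,1) S=139.7077 payoff=0.0000 vs cont=6.0329 → 6.0329 [wait]  node(3,2) S=179.6840 payoff=0.0000 vs cont=0.0000 → 0.0000 [wait]  node(3,3) S=231.0992 payoff=0.0000 vs cont=0.0000 → 0.0000 [wait]  ⇒ S*(3)=108.6254
t_2: node(2,0) S=123.1901 payoff=13.4699 vs cont=15.7748 → 15.7748 [wait]  node(2,1) S=158.4400 payoff=0.0000 vs cont=2.7020 → 2.7020 [wait]  node(2,2) S=203.7764 payoff=0.0000 vs cont=0.0000 → 0.0000 [wait]  ⇒ S*(2)=-
t_1: node(1,0) S=139.7077 payoff=0.0000 vs cont=8.5068 → 8.5068 [wait]  node(1,1) S=179.6840 payoff=0.0000 vs cont=1.2101 → 1.2101 [wait]  ⇒ S*(1)=-
t_0: node(0,0) S=158.4400 payoff=0.0000 vs cont=4.4556 → 4.4556 [wait]  ⇒ S*(0)=-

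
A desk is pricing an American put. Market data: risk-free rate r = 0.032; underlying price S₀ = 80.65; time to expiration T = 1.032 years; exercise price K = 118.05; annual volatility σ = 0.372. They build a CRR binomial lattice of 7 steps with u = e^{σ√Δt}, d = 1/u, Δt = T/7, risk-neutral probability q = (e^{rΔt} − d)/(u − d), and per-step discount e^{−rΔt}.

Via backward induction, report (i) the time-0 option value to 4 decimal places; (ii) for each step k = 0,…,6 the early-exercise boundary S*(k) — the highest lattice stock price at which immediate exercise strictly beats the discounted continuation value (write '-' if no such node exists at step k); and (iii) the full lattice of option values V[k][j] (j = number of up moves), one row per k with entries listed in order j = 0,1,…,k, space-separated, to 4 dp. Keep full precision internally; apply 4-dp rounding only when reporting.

Δt=0.14743, u=1.15354, d=0.86690, q=0.48085, disc=e^(-rΔt)=0.99529
k=7 terminal: V=max(K-S,0) → 88.3759 78.5640 65.5079 48.1347 25.0171 0.0000 0.0000 0.0000
k=6: j=0 S=34.2303 intr=83.8197 cont=83.2641 V=83.8197[EX]; j=1 S=45.5486 intr=72.5014 cont=71.9458 V=72.5014[EX]; j=2 S=60.6094 intr=57.4406 cont=56.8850 V=57.4406[EX]; j=3 S=80.6500 intr=37.4000 cont=36.8444 V=37.4000[EX]; j=4 S=107.3171 intr=10.7329 cont=12.9265 V=12.9265[hold]; j=5 S=142.8018 intr=0.0000 cont=0.0000 V=0.0000[hold]; j=6 S=190.0196 intr=0.0000 cont=0.0000 V=0.0000[hold]  S*(6)=80.6500
k=5: j=0 S=39.4860 intr=78.5640 cont=78.0084 V=78.5640[EX]; j=1 S=52.5421 intr=65.5079 cont=64.9523 V=65.5079[EX]; j=2 S=69.9153 intr=48.1347 cont=47.5791 V=48.1347[EX]; j=3 S=93.0329 intr=25.0171 cont=25.5113 V=25.5113[hold]; j=4 S=123.7945 intr=0.0000 cont=6.6792 V=6.6792[hold]; j=5 S=164.7275 intr=0.0000 cont=0.0000 V=0.0000[hold]  S*(5)=69.9153
k=4: j=0 S=45.5486 intr=72.5014 cont=71.9458 V=72.5014[EX]; j=1 S=60.6094 intr=57.4406 cont=56.8850 V=57.4406[EX]; j=2 S=80.6500 intr=37.4000 cont=37.0809 V=37.4000[EX]; j=3 S=107.3171 intr=10.7329 cont=16.3784 V=16.3784[hold]; j=4 S=142.8018 intr=0.0000 cont=3.4512 V=3.4512[hold]  S*(4)=80.6500
k=3: j=0 S=52.5421 intr=65.5079 cont=64.9523 V=65.5079[EX]; j=1 S=69.9153 intr=48.1347 cont=47.5791 V=48.1347[EX]; j=2 S=93.0329 intr=25.0171 cont=27.1633 V=27.1633[hold]; j=3 S=123.7945 intr=0.0000 cont=10.1146 V=10.1146[hold]  S*(3)=69.9153
k=2: j=0 S=60.6094 intr=57.4406 cont=56.8850 V=57.4406[EX]; j=1 S=80.6500 intr=37.4000 cont=37.8716 V=37.8716[hold]; j=2 S=107.3171 intr=10.7329 cont=18.8762 V=18.8762[hold]  S*(2)=60.6094
k=1: j=0 S=69.9153 intr=48.1347 cont=47.8048 V=48.1347[EX]; j=1 S=93.0329 intr=25.0171 cont=28.6024 V=28.6024[hold]  S*(1)=69.9153
k=0: j=0 S=80.6500 intr=37.4000 cont=38.5603 V=38.5603[hold]  S*(0)=-

price = 38.5603
boundary = - 69.9153 60.6094 69.9153 80.6500 69.9153 80.6500
tree:
38.5603
48.1347 28.6024
57.4406 37.8716 18.8762
65.5079 48.1347 27.1633 10.1146
72.5014 57.4406 37.4000 16.3784 3.4512
78.5640 65.5079 48.1347 25.5113 6.6792 0.0000
83.8197 72.5014 57.4406 37.4000 12.9265 0.0000 0.0000
88.3759 78.5640 65.5079 48.1347 25.0171 0.0000 0.0000 0.0000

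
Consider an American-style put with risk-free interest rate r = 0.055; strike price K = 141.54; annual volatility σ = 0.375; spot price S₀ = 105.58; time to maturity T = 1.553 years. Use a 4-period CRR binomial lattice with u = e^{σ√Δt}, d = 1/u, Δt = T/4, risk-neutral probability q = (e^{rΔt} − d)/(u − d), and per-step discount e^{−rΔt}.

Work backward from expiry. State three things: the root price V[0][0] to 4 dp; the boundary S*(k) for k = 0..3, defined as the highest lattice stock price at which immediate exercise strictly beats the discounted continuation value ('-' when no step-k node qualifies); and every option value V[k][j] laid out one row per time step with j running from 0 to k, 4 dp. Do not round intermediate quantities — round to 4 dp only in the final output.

Δt=0.38825, u=1.26322, d=0.79163, q=0.48762, disc=e^(-rΔt)=0.97887
k=4 terminal: V=max(K-S,0) → 100.0761 75.3754 35.9600 0.0000 0.0000
k=3: j=0 S=52.3779 intr=89.1621 cont=86.1717 V=89.1621[EX]; j=1 S=83.5803 intr=57.9597 cont=54.9694 V=57.9597[EX]; j=2 S=133.3704 intr=8.1696 cont=18.0360 V=18.0360[hold]; j=3 S=212.8214 intr=0.0000 cont=0.0000 V=0.0000[hold]  S*(3)=83.5803
k=2: j=0 S=66.1646 intr=75.3754 cont=72.3850 V=75.3754[EX]; j=1 S=105.5800 intr=35.9600 cont=37.6790 V=37.6790[hold]; j=2 S=168.4757 intr=0.0000 cont=9.0461 V=9.0461[hold]  S*(2)=66.1646
k=1: j=0 S=83.5803 intr=57.9597 cont=55.7899 V=57.9597[EX]; j=1 S=133.3704 intr=8.1696 cont=23.2161 V=23.2161[hold]  S*(1)=83.5803
k=0: j=0 S=105.5800 intr=35.9600 cont=40.1515 V=40.1515[hold]  S*(0)=-

price = 40.1515
boundary = - 83.5803 66.1646 83.5803
tree:
40.1515
57.9597 23.2161
75.3754 37.6790 9.0461
89.1621 57.9597 18.0360 0.0000
100.0761 75.3754 35.9600 0.0000 0.0000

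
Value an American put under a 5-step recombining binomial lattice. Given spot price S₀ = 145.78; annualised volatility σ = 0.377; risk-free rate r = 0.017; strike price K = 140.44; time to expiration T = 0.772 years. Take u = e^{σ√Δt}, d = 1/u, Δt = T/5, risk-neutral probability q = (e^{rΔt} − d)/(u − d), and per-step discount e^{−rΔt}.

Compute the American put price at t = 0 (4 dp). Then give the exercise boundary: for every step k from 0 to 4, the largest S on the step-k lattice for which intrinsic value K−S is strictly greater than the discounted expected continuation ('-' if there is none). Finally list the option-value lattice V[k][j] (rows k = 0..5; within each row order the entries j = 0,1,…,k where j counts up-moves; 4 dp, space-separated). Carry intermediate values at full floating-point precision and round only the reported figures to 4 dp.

price = 16.3370
boundary = - - - 93.4743 108.3995
tree:
16.3370
24.1150 7.7227
34.4007 12.7374 2.1531
46.9657 20.5293 4.0875 0.0000
59.8360 32.0405 7.7600 0.0000 0.0000
70.9341 46.9657 14.7321 0.0000 0.0000 0.0000

params: Δt=0.15440 u=1.15967 d=0.86231 q=0.47187 e^(-rΔt)=0.99738
t_5 payoffs: 70.9341 46.9657 14.7321 0.0000 0.0000 0.0000
t_4: node(4,0) S=80.6040 payoff=59.8360 vs cont=59.4678 → 59.8360 [stop]  node(4,1) S=108.3995 payoff=32.0405 vs cont=31.6723 → 32.0405 [stop]  node(4,2) S=145.7800 payoff=0.0000 vs cont=7.7600 → 7.7600 [wait]  node(4,3) S=196.0508 payoff=0.0000 vs cont=0.0000 → 0.0000 [wait]  node(4,4) S=263.6569 payoff=0.0000 vs cont=0.0000 → 0.0000 [wait]  ⇒ S*(4)=108.3995
t_3: node(3,0) S=93.4743 payoff=46.9657 vs cont=46.5976 → 46.9657 [stop]  node(3,1) S=125.7079 payoff=14.7321 vs cont=20.5293 → 20.5293 [wait]  node(3,2) S=169.0570 payoff=0.0000 vs cont=4.0875 → 4.0875 [wait]  node(3,3) S=227.3546 payoff=0.0000 vs cont=0.0000 → 0.0000 [wait]  ⇒ S*(3)=93.4743
t_2: node(2,0) S=108.3995 payoff=32.0405 vs cont=34.4007 → 34.4007 [wait]  node(2,1) S=145.7800 payoff=0.0000 vs cont=12.7374 → 12.7374 [wait]  node(2,2) S=196.0508 payoff=0.0000 vs cont=2.1531 → 2.1531 [wait]  ⇒ S*(2)=-
t_1: node(1,0) S=125.7079 payoff=14.7321 vs cont=24.1150 → 24.1150 [wait]  node(1,1) S=169.0570 payoff=0.0000 vs cont=7.7227 → 7.7227 [wait]  ⇒ S*(1)=-
t_0: node(0,0) S=145.7800 payoff=0.0000 vs cont=16.3370 → 16.3370 [wait]  ⇒ S*(0)=-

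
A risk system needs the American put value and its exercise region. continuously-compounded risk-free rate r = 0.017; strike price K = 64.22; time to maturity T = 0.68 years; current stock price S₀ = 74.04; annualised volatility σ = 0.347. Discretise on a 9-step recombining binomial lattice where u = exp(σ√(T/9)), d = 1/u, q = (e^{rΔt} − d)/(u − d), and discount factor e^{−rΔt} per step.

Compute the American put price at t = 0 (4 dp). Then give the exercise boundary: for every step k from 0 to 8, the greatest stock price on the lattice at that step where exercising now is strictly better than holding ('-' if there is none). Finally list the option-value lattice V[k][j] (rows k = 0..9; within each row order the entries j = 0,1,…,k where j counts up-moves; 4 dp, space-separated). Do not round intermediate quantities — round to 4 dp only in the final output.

params: Δt=0.07556 u=1.10008 d=0.90903 q=0.48290 e^(-rΔt)=0.99872
t_9 payoffs: 32.8399 26.2447 18.2633 8.6045 0.0000 0.0000 0.0000 0.0000 0.0000 0.0000
t_8: node(8,0) S=34.5206 payoff=29.6994 vs cont=29.6170 → 29.6994 [stop]  node(8,1) S=41.7759 payoff=22.4441 vs cont=22.3617 → 22.4441 [stop]  node(8,2) S=50.5560 payoff=13.6640 vs cont=13.5816 → 13.6640 [stop]  node(8,3) S=61.1814 payoff=3.0386 vs cont=4.4437 → 4.4437 [wait]  node(8,4) S=74.0400 payoff=0.0000 vs cont=0.0000 → 0.0000 [wait]  node(8,5) S=89.6011 payoff=0.0000 vs cont=0.0000 → 0.0000 [wait]  node(8,6) S=108.4328 payoff=0.0000 vs cont=0.0000 → 0.0000 [wait]  node(8,7) S=131.2223 payoff=0.0000 vs cont=0.0000 → 0.0000 [wait]  node(8,8) S=158.8015 payoff=0.0000 vs cont=0.0000 → 0.0000 [wait]  ⇒ S*(8)=50.5560
t_7: node(7,0) S=37.9753 payoff=26.2447 vs cont=26.1622 → 26.2447 [stop]  node(7,1) S=45.9567 payoff=18.2633 vs cont=18.1809 → 18.2633 [stop]  node(7,2) S=55.6155 payoff=8.6045 vs cont=9.1997 → 9.1997 [wait]  node(7,3) S=67.3043 payoff=0.0000 vs cont=2.2949 → 2.2949 [wait]  node(7,4) S=81.4498 payoff=0.0000 vs cont=0.0000 → 0.0000 [wait]  node(7,5) S=98.5682 payoff=0.0000 vs cont=0.0000 → 0.0000 [wait]  node(7,6) S=119.2845 payoff=0.0000 vs cont=0.0000 → 0.0000 [wait]  node(7,7) S=144.3547 payoff=0.0000 vs cont=0.0000 → 0.0000 [wait]  ⇒ S*(7)=45.9567
t_6: node(6,0) S=41.7759 payoff=22.4441 vs cont=22.3617 → 22.4441 [stop]  node(6,1) S=50.5560 payoff=13.6640 vs cont=13.8687 → 13.8687 [wait]  node(6,2) S=61.1814 payoff=3.0386 vs cont=5.8578 → 5.8578 [wait]  node(6,3) S=74.0400 payoff=0.0000 vs cont=1.1852 → 1.1852 [wait]  node(6,4) S=89.6011 payoff=0.0000 vs cont=0.0000 → 0.0000 [wait]  node(6,5) S=108.4328 payoff=0.0000 vs cont=0.0000 → 0.0000 [wait]  node(6,6) S=131.2223 payoff=0.0000 vs cont=0.0000 → 0.0000 [wait]  ⇒ S*(6)=41.7759
t_5: node(5,0) S=45.9567 payoff=18.2633 vs cont=18.2796 → 18.2796 [wait]  node(5,1) S=55.6155 payoff=8.6045 vs cont=9.9874 → 9.9874 [wait]  node(5,2) S=67.3043 payoff=0.0000 vs cont=3.5968 → 3.5968 [wait]  node(5,3) S=81.4498 payoff=0.0000 vs cont=0.6121 → 0.6121 [wait]  node(5,4) S=98.5682 payoff=0.0000 vs cont=0.0000 → 0.0000 [wait]  node(5,5) S=119.2845 payoff=0.0000 vs cont=0.0000 → 0.0000 [wait]  ⇒ S*(5)=-
t_4: node(4,0) S=50.5560 payoff=13.6640 vs cont=14.2569 → 14.2569 [wait]  node(4,1) S=61.1814 payoff=3.0386 vs cont=6.8925 → 6.8925 [wait]  node(4,2) S=74.0400 payoff=0.0000 vs cont=2.1527 → 2.1527 [wait]  node(4,3) S=89.6011 payoff=0.0000 vs cont=0.3161 → 0.3161 [wait]  node(4,4) S=108.4328 payoff=0.0000 vs cont=0.0000 → 0.0000 [wait]  ⇒ S*(4)=-
t_3: node(3,0) S=55.6155 payoff=8.6045 vs cont=10.6869 → 10.6869 [wait]  node(3,1) S=67.3043 payoff=0.0000 vs cont=4.5977 → 4.5977 [wait]  node(3,2) S=81.4498 payoff=0.0000 vs cont=1.2642 → 1.2642 [wait]  node(3,3) S=98.5682 payoff=0.0000 vs cont=0.1632 → 0.1632 [wait]  ⇒ S*(3)=-
t_2: node(2,0) S=61.1814 payoff=3.0386 vs cont=7.7365 → 7.7365 [wait]  node(2,1) S=74.0400 payoff=0.0000 vs cont=2.9841 → 2.9841 [wait]  node(2,2) S=89.6011 payoff=0.0000 vs cont=0.7316 → 0.7316 [wait]  ⇒ S*(2)=-
t_1: node(1,0) S=67.3043 payoff=0.0000 vs cont=5.4346 → 5.4346 [wait]  node(1,1) S=81.4498 payoff=0.0000 vs cont=1.8939 → 1.8939 [wait]  ⇒ S*(1)=-
t_0: node(0,0) S=74.0400 payoff=0.0000 vs cont=3.7200 → 3.7200 [wait]  ⇒ S*(0)=-

price = 3.7200
boundary = - - - - - - 41.7759 45.9567 50.5560
tree:
3.7200
5.4346 1.8939
7.7365 2.9841 0.7316
10.6869 4.5977 1.2642 0.1632
14.2569 6.8925 2.1527 0.3161 0.0000
18.2796 9.9874 3.5968 0.6121 0.0000 0.0000
22.4441 13.8687 5.8578 1.1852 0.0000 0.0000 0.0000
26.2447 18.2633 9.1997 2.2949 0.0000 0.0000 0.0000 0.0000
29.6994 22.4441 13.6640 4.4437 0.0000 0.0000 0.0000 0.0000 0.0000
32.8399 26.2447 18.2633 8.6045 0.0000 0.0000 0.0000 0.0000 0.0000 0.0000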